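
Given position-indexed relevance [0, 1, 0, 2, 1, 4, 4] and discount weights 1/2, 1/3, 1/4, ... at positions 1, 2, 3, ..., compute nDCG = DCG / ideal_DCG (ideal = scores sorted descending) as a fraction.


Position discount weights w_i = 1/(i+1) for i=1..7:
Weights = [1/2, 1/3, 1/4, 1/5, 1/6, 1/7, 1/8]
Actual relevance: [0, 1, 0, 2, 1, 4, 4]
DCG = 0/2 + 1/3 + 0/4 + 2/5 + 1/6 + 4/7 + 4/8 = 69/35
Ideal relevance (sorted desc): [4, 4, 2, 1, 1, 0, 0]
Ideal DCG = 4/2 + 4/3 + 2/4 + 1/5 + 1/6 + 0/7 + 0/8 = 21/5
nDCG = DCG / ideal_DCG = 69/35 / 21/5 = 23/49

23/49


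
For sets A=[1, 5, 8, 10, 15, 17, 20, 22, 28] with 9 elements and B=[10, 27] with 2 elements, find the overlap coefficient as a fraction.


A intersect B = [10]
|A intersect B| = 1
min(|A|, |B|) = min(9, 2) = 2
Overlap = 1 / 2 = 1/2

1/2


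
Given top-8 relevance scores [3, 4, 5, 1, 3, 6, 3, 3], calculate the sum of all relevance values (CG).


Cumulative Gain = sum of relevance scores
Position 1: rel=3, running sum=3
Position 2: rel=4, running sum=7
Position 3: rel=5, running sum=12
Position 4: rel=1, running sum=13
Position 5: rel=3, running sum=16
Position 6: rel=6, running sum=22
Position 7: rel=3, running sum=25
Position 8: rel=3, running sum=28
CG = 28

28


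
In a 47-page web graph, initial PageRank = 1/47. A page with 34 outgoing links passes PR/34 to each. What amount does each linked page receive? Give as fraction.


Initial PR = 1/47 = 1/47
Outlinks = 34
Contribution per link = PR / outlinks
= 1/47 / 34
= 1/1598

1/1598


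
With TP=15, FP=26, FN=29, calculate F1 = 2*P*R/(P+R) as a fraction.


F1 = 2 * P * R / (P + R)
P = TP/(TP+FP) = 15/41 = 15/41
R = TP/(TP+FN) = 15/44 = 15/44
2 * P * R = 2 * 15/41 * 15/44 = 225/902
P + R = 15/41 + 15/44 = 1275/1804
F1 = 225/902 / 1275/1804 = 6/17

6/17


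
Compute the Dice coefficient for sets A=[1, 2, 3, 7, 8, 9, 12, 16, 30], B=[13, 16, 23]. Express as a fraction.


A intersect B = [16]
|A intersect B| = 1
|A| = 9, |B| = 3
Dice = 2*1 / (9+3)
= 2 / 12 = 1/6

1/6


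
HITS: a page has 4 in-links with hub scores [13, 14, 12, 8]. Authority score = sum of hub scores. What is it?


Authority = sum of hub scores of in-linkers
In-link 1: hub score = 13
In-link 2: hub score = 14
In-link 3: hub score = 12
In-link 4: hub score = 8
Authority = 13 + 14 + 12 + 8 = 47

47


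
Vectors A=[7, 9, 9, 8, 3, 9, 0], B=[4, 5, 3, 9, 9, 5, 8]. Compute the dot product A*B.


Dot product = sum of element-wise products
A[0]*B[0] = 7*4 = 28
A[1]*B[1] = 9*5 = 45
A[2]*B[2] = 9*3 = 27
A[3]*B[3] = 8*9 = 72
A[4]*B[4] = 3*9 = 27
A[5]*B[5] = 9*5 = 45
A[6]*B[6] = 0*8 = 0
Sum = 28 + 45 + 27 + 72 + 27 + 45 + 0 = 244

244


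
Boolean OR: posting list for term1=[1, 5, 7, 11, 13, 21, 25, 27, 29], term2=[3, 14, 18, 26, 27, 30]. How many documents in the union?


Boolean OR: find union of posting lists
term1 docs: [1, 5, 7, 11, 13, 21, 25, 27, 29]
term2 docs: [3, 14, 18, 26, 27, 30]
Union: [1, 3, 5, 7, 11, 13, 14, 18, 21, 25, 26, 27, 29, 30]
|union| = 14

14


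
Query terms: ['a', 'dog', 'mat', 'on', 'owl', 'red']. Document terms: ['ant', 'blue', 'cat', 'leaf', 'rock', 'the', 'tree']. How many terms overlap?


Query terms: ['a', 'dog', 'mat', 'on', 'owl', 'red']
Document terms: ['ant', 'blue', 'cat', 'leaf', 'rock', 'the', 'tree']
Common terms: []
Overlap count = 0

0


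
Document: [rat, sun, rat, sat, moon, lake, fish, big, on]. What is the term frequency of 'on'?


Document has 9 words
Scanning for 'on':
Found at positions: [8]
Count = 1

1


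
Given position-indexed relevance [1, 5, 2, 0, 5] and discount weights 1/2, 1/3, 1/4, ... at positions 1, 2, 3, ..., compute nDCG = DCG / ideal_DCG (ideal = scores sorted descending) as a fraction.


Position discount weights w_i = 1/(i+1) for i=1..5:
Weights = [1/2, 1/3, 1/4, 1/5, 1/6]
Actual relevance: [1, 5, 2, 0, 5]
DCG = 1/2 + 5/3 + 2/4 + 0/5 + 5/6 = 7/2
Ideal relevance (sorted desc): [5, 5, 2, 1, 0]
Ideal DCG = 5/2 + 5/3 + 2/4 + 1/5 + 0/6 = 73/15
nDCG = DCG / ideal_DCG = 7/2 / 73/15 = 105/146

105/146


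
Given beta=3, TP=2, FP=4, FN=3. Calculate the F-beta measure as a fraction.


P = TP/(TP+FP) = 2/6 = 1/3
R = TP/(TP+FN) = 2/5 = 2/5
beta^2 = 3^2 = 9
(1 + beta^2) = 10
Numerator = (1+beta^2)*P*R = 4/3
Denominator = beta^2*P + R = 3 + 2/5 = 17/5
F_beta = 20/51

20/51


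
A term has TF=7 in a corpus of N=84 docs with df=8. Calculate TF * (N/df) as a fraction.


TF * (N/df)
= 7 * (84/8)
= 7 * 21/2
= 147/2

147/2


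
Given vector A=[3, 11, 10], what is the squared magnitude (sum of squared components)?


|A|^2 = sum of squared components
A[0]^2 = 3^2 = 9
A[1]^2 = 11^2 = 121
A[2]^2 = 10^2 = 100
Sum = 9 + 121 + 100 = 230

230


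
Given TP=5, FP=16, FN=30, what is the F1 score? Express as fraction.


F1 = 2 * P * R / (P + R)
P = TP/(TP+FP) = 5/21 = 5/21
R = TP/(TP+FN) = 5/35 = 1/7
2 * P * R = 2 * 5/21 * 1/7 = 10/147
P + R = 5/21 + 1/7 = 8/21
F1 = 10/147 / 8/21 = 5/28

5/28


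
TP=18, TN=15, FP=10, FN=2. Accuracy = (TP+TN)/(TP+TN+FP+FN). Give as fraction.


Accuracy = (TP + TN) / (TP + TN + FP + FN)
TP + TN = 18 + 15 = 33
Total = 18 + 15 + 10 + 2 = 45
Accuracy = 33 / 45 = 11/15

11/15


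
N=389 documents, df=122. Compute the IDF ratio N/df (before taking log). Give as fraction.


IDF ratio = N / df
= 389 / 122
= 389/122

389/122


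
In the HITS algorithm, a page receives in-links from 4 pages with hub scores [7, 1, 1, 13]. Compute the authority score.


Authority = sum of hub scores of in-linkers
In-link 1: hub score = 7
In-link 2: hub score = 1
In-link 3: hub score = 1
In-link 4: hub score = 13
Authority = 7 + 1 + 1 + 13 = 22

22


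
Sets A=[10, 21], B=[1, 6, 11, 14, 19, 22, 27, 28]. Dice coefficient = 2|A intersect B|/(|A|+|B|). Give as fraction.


A intersect B = []
|A intersect B| = 0
|A| = 2, |B| = 8
Dice = 2*0 / (2+8)
= 0 / 10 = 0

0


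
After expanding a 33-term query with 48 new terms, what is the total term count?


Original terms: 33
Expansion terms: 48
Total = 33 + 48 = 81

81


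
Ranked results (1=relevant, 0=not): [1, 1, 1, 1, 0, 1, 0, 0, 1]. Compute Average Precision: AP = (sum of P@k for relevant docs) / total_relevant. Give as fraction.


Computing P@k for each relevant position:
Position 1: relevant, P@1 = 1/1 = 1
Position 2: relevant, P@2 = 2/2 = 1
Position 3: relevant, P@3 = 3/3 = 1
Position 4: relevant, P@4 = 4/4 = 1
Position 5: not relevant
Position 6: relevant, P@6 = 5/6 = 5/6
Position 7: not relevant
Position 8: not relevant
Position 9: relevant, P@9 = 6/9 = 2/3
Sum of P@k = 1 + 1 + 1 + 1 + 5/6 + 2/3 = 11/2
AP = 11/2 / 6 = 11/12

11/12


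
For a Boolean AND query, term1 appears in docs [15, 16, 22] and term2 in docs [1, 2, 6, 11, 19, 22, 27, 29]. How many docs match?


Boolean AND: find intersection of posting lists
term1 docs: [15, 16, 22]
term2 docs: [1, 2, 6, 11, 19, 22, 27, 29]
Intersection: [22]
|intersection| = 1

1


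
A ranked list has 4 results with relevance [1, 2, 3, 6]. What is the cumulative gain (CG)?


Cumulative Gain = sum of relevance scores
Position 1: rel=1, running sum=1
Position 2: rel=2, running sum=3
Position 3: rel=3, running sum=6
Position 4: rel=6, running sum=12
CG = 12

12


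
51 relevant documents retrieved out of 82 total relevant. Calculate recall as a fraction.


Recall = retrieved_relevant / total_relevant
= 51 / 82
= 51 / (51 + 31)
= 51/82

51/82


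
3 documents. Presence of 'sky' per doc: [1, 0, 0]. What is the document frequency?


Checking each document for 'sky':
Doc 1: present
Doc 2: absent
Doc 3: absent
df = sum of presences = 1 + 0 + 0 = 1

1


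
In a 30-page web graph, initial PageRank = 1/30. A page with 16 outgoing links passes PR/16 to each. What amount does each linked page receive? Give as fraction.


Initial PR = 1/30 = 1/30
Outlinks = 16
Contribution per link = PR / outlinks
= 1/30 / 16
= 1/480

1/480


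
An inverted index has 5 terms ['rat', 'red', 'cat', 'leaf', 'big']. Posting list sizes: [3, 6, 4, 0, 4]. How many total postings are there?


Summing posting list sizes:
'rat': 3 postings
'red': 6 postings
'cat': 4 postings
'leaf': 0 postings
'big': 4 postings
Total = 3 + 6 + 4 + 0 + 4 = 17

17


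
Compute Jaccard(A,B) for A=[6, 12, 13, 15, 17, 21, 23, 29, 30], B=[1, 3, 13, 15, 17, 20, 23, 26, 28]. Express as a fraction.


A intersect B = [13, 15, 17, 23]
|A intersect B| = 4
A union B = [1, 3, 6, 12, 13, 15, 17, 20, 21, 23, 26, 28, 29, 30]
|A union B| = 14
Jaccard = 4/14 = 2/7

2/7


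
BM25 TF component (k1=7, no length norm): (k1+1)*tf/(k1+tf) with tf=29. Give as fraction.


BM25 TF component = (k1+1)*tf / (k1+tf)
k1 = 7, tf = 29
Numerator = (7+1)*29 = 232
Denominator = 7 + 29 = 36
= 232/36 = 58/9

58/9


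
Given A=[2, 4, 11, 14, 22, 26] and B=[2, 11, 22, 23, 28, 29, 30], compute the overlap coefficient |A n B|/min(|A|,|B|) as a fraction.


A intersect B = [2, 11, 22]
|A intersect B| = 3
min(|A|, |B|) = min(6, 7) = 6
Overlap = 3 / 6 = 1/2

1/2


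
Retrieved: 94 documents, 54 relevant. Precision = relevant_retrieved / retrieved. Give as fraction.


Precision = relevant_retrieved / total_retrieved
= 54 / 94
= 54 / (54 + 40)
= 27/47

27/47


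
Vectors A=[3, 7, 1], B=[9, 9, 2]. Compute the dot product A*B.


Dot product = sum of element-wise products
A[0]*B[0] = 3*9 = 27
A[1]*B[1] = 7*9 = 63
A[2]*B[2] = 1*2 = 2
Sum = 27 + 63 + 2 = 92

92


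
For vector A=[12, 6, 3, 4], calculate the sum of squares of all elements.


|A|^2 = sum of squared components
A[0]^2 = 12^2 = 144
A[1]^2 = 6^2 = 36
A[2]^2 = 3^2 = 9
A[3]^2 = 4^2 = 16
Sum = 144 + 36 + 9 + 16 = 205

205


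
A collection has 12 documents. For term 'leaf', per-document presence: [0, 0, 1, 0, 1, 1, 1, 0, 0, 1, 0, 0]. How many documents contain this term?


Checking each document for 'leaf':
Doc 1: absent
Doc 2: absent
Doc 3: present
Doc 4: absent
Doc 5: present
Doc 6: present
Doc 7: present
Doc 8: absent
Doc 9: absent
Doc 10: present
Doc 11: absent
Doc 12: absent
df = sum of presences = 0 + 0 + 1 + 0 + 1 + 1 + 1 + 0 + 0 + 1 + 0 + 0 = 5

5


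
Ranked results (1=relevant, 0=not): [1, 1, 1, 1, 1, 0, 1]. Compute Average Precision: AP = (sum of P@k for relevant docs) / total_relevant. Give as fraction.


Computing P@k for each relevant position:
Position 1: relevant, P@1 = 1/1 = 1
Position 2: relevant, P@2 = 2/2 = 1
Position 3: relevant, P@3 = 3/3 = 1
Position 4: relevant, P@4 = 4/4 = 1
Position 5: relevant, P@5 = 5/5 = 1
Position 6: not relevant
Position 7: relevant, P@7 = 6/7 = 6/7
Sum of P@k = 1 + 1 + 1 + 1 + 1 + 6/7 = 41/7
AP = 41/7 / 6 = 41/42

41/42


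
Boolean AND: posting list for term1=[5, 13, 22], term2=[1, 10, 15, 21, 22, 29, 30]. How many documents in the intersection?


Boolean AND: find intersection of posting lists
term1 docs: [5, 13, 22]
term2 docs: [1, 10, 15, 21, 22, 29, 30]
Intersection: [22]
|intersection| = 1

1


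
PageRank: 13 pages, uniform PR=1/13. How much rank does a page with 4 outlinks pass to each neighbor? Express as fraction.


Initial PR = 1/13 = 1/13
Outlinks = 4
Contribution per link = PR / outlinks
= 1/13 / 4
= 1/52

1/52


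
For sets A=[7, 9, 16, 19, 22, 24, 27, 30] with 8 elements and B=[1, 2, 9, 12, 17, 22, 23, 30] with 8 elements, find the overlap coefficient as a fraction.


A intersect B = [9, 22, 30]
|A intersect B| = 3
min(|A|, |B|) = min(8, 8) = 8
Overlap = 3 / 8 = 3/8

3/8


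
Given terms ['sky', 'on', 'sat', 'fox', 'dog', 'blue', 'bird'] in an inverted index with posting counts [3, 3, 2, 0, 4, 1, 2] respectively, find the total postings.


Summing posting list sizes:
'sky': 3 postings
'on': 3 postings
'sat': 2 postings
'fox': 0 postings
'dog': 4 postings
'blue': 1 postings
'bird': 2 postings
Total = 3 + 3 + 2 + 0 + 4 + 1 + 2 = 15

15


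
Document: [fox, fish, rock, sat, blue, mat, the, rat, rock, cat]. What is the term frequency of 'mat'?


Document has 10 words
Scanning for 'mat':
Found at positions: [5]
Count = 1

1


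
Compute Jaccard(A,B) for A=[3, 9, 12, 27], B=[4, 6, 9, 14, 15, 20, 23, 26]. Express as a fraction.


A intersect B = [9]
|A intersect B| = 1
A union B = [3, 4, 6, 9, 12, 14, 15, 20, 23, 26, 27]
|A union B| = 11
Jaccard = 1/11 = 1/11

1/11


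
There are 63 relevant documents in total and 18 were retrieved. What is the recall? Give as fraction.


Recall = retrieved_relevant / total_relevant
= 18 / 63
= 18 / (18 + 45)
= 2/7

2/7


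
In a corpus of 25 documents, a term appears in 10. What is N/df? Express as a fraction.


IDF ratio = N / df
= 25 / 10
= 5/2

5/2


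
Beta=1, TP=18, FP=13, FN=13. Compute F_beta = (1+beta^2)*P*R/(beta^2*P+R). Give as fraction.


P = TP/(TP+FP) = 18/31 = 18/31
R = TP/(TP+FN) = 18/31 = 18/31
beta^2 = 1^2 = 1
(1 + beta^2) = 2
Numerator = (1+beta^2)*P*R = 648/961
Denominator = beta^2*P + R = 18/31 + 18/31 = 36/31
F_beta = 18/31

18/31


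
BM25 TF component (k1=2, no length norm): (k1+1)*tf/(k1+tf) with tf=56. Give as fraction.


BM25 TF component = (k1+1)*tf / (k1+tf)
k1 = 2, tf = 56
Numerator = (2+1)*56 = 168
Denominator = 2 + 56 = 58
= 168/58 = 84/29

84/29


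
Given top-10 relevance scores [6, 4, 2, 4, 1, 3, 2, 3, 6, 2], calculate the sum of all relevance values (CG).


Cumulative Gain = sum of relevance scores
Position 1: rel=6, running sum=6
Position 2: rel=4, running sum=10
Position 3: rel=2, running sum=12
Position 4: rel=4, running sum=16
Position 5: rel=1, running sum=17
Position 6: rel=3, running sum=20
Position 7: rel=2, running sum=22
Position 8: rel=3, running sum=25
Position 9: rel=6, running sum=31
Position 10: rel=2, running sum=33
CG = 33

33


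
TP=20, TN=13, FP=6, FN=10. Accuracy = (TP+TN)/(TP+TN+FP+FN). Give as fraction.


Accuracy = (TP + TN) / (TP + TN + FP + FN)
TP + TN = 20 + 13 = 33
Total = 20 + 13 + 6 + 10 = 49
Accuracy = 33 / 49 = 33/49

33/49


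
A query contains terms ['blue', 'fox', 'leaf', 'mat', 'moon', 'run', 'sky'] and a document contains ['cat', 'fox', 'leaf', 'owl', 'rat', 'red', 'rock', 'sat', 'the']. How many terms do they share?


Query terms: ['blue', 'fox', 'leaf', 'mat', 'moon', 'run', 'sky']
Document terms: ['cat', 'fox', 'leaf', 'owl', 'rat', 'red', 'rock', 'sat', 'the']
Common terms: ['fox', 'leaf']
Overlap count = 2

2


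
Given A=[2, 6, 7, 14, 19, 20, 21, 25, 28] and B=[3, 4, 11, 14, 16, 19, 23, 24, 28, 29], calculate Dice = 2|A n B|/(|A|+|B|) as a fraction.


A intersect B = [14, 19, 28]
|A intersect B| = 3
|A| = 9, |B| = 10
Dice = 2*3 / (9+10)
= 6 / 19 = 6/19

6/19


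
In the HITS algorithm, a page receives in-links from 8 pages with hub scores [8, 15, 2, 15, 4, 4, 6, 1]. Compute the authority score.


Authority = sum of hub scores of in-linkers
In-link 1: hub score = 8
In-link 2: hub score = 15
In-link 3: hub score = 2
In-link 4: hub score = 15
In-link 5: hub score = 4
In-link 6: hub score = 4
In-link 7: hub score = 6
In-link 8: hub score = 1
Authority = 8 + 15 + 2 + 15 + 4 + 4 + 6 + 1 = 55

55


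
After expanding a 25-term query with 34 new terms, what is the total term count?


Original terms: 25
Expansion terms: 34
Total = 25 + 34 = 59

59


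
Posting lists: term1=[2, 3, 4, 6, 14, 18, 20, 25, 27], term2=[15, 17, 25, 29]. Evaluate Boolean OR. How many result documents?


Boolean OR: find union of posting lists
term1 docs: [2, 3, 4, 6, 14, 18, 20, 25, 27]
term2 docs: [15, 17, 25, 29]
Union: [2, 3, 4, 6, 14, 15, 17, 18, 20, 25, 27, 29]
|union| = 12

12


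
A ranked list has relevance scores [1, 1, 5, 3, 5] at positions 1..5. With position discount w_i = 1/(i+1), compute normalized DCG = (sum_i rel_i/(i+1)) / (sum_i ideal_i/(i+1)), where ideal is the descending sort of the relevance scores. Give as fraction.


Position discount weights w_i = 1/(i+1) for i=1..5:
Weights = [1/2, 1/3, 1/4, 1/5, 1/6]
Actual relevance: [1, 1, 5, 3, 5]
DCG = 1/2 + 1/3 + 5/4 + 3/5 + 5/6 = 211/60
Ideal relevance (sorted desc): [5, 5, 3, 1, 1]
Ideal DCG = 5/2 + 5/3 + 3/4 + 1/5 + 1/6 = 317/60
nDCG = DCG / ideal_DCG = 211/60 / 317/60 = 211/317

211/317


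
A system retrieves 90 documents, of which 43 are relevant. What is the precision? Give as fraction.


Precision = relevant_retrieved / total_retrieved
= 43 / 90
= 43 / (43 + 47)
= 43/90

43/90


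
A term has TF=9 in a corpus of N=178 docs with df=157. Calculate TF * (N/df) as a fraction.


TF * (N/df)
= 9 * (178/157)
= 9 * 178/157
= 1602/157

1602/157


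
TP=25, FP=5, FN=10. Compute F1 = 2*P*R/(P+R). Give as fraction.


F1 = 2 * P * R / (P + R)
P = TP/(TP+FP) = 25/30 = 5/6
R = TP/(TP+FN) = 25/35 = 5/7
2 * P * R = 2 * 5/6 * 5/7 = 25/21
P + R = 5/6 + 5/7 = 65/42
F1 = 25/21 / 65/42 = 10/13

10/13


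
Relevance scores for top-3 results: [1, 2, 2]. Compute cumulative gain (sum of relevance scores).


Cumulative Gain = sum of relevance scores
Position 1: rel=1, running sum=1
Position 2: rel=2, running sum=3
Position 3: rel=2, running sum=5
CG = 5

5


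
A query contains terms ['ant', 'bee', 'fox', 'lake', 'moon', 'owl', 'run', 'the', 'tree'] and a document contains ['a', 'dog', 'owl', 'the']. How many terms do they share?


Query terms: ['ant', 'bee', 'fox', 'lake', 'moon', 'owl', 'run', 'the', 'tree']
Document terms: ['a', 'dog', 'owl', 'the']
Common terms: ['owl', 'the']
Overlap count = 2

2


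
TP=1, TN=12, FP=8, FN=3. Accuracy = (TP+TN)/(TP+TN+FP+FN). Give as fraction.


Accuracy = (TP + TN) / (TP + TN + FP + FN)
TP + TN = 1 + 12 = 13
Total = 1 + 12 + 8 + 3 = 24
Accuracy = 13 / 24 = 13/24

13/24


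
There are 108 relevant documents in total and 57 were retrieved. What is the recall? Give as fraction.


Recall = retrieved_relevant / total_relevant
= 57 / 108
= 57 / (57 + 51)
= 19/36

19/36


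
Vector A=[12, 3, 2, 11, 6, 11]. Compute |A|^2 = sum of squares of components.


|A|^2 = sum of squared components
A[0]^2 = 12^2 = 144
A[1]^2 = 3^2 = 9
A[2]^2 = 2^2 = 4
A[3]^2 = 11^2 = 121
A[4]^2 = 6^2 = 36
A[5]^2 = 11^2 = 121
Sum = 144 + 9 + 4 + 121 + 36 + 121 = 435

435


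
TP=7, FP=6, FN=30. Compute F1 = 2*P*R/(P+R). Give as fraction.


F1 = 2 * P * R / (P + R)
P = TP/(TP+FP) = 7/13 = 7/13
R = TP/(TP+FN) = 7/37 = 7/37
2 * P * R = 2 * 7/13 * 7/37 = 98/481
P + R = 7/13 + 7/37 = 350/481
F1 = 98/481 / 350/481 = 7/25

7/25


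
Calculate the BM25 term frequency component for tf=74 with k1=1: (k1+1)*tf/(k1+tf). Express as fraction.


BM25 TF component = (k1+1)*tf / (k1+tf)
k1 = 1, tf = 74
Numerator = (1+1)*74 = 148
Denominator = 1 + 74 = 75
= 148/75 = 148/75

148/75


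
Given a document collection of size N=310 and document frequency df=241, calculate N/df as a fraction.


IDF ratio = N / df
= 310 / 241
= 310/241

310/241


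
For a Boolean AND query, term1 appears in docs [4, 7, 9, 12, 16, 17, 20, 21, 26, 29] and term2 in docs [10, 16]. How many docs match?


Boolean AND: find intersection of posting lists
term1 docs: [4, 7, 9, 12, 16, 17, 20, 21, 26, 29]
term2 docs: [10, 16]
Intersection: [16]
|intersection| = 1

1


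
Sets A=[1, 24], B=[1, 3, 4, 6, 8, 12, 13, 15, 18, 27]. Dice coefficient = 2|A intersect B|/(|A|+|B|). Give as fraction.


A intersect B = [1]
|A intersect B| = 1
|A| = 2, |B| = 10
Dice = 2*1 / (2+10)
= 2 / 12 = 1/6

1/6


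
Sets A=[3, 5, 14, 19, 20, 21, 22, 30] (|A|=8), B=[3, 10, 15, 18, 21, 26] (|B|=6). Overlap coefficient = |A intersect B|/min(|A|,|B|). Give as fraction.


A intersect B = [3, 21]
|A intersect B| = 2
min(|A|, |B|) = min(8, 6) = 6
Overlap = 2 / 6 = 1/3

1/3


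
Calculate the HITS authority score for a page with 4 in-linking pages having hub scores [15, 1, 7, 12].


Authority = sum of hub scores of in-linkers
In-link 1: hub score = 15
In-link 2: hub score = 1
In-link 3: hub score = 7
In-link 4: hub score = 12
Authority = 15 + 1 + 7 + 12 = 35

35


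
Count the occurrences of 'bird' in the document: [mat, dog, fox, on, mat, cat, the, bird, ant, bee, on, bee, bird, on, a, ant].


Document has 16 words
Scanning for 'bird':
Found at positions: [7, 12]
Count = 2

2


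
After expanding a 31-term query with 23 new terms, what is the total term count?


Original terms: 31
Expansion terms: 23
Total = 31 + 23 = 54

54


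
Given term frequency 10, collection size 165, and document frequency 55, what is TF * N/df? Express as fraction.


TF * (N/df)
= 10 * (165/55)
= 10 * 3
= 30

30


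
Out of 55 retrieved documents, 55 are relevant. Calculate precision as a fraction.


Precision = relevant_retrieved / total_retrieved
= 55 / 55
= 55 / (55 + 0)
= 1

1


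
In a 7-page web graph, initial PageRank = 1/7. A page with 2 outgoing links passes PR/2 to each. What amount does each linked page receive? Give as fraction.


Initial PR = 1/7 = 1/7
Outlinks = 2
Contribution per link = PR / outlinks
= 1/7 / 2
= 1/14

1/14


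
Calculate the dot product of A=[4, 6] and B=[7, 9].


Dot product = sum of element-wise products
A[0]*B[0] = 4*7 = 28
A[1]*B[1] = 6*9 = 54
Sum = 28 + 54 = 82

82


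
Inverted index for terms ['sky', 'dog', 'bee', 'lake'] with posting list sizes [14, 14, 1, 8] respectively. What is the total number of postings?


Summing posting list sizes:
'sky': 14 postings
'dog': 14 postings
'bee': 1 postings
'lake': 8 postings
Total = 14 + 14 + 1 + 8 = 37

37


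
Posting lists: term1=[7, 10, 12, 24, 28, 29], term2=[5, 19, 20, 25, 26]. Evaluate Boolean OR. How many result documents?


Boolean OR: find union of posting lists
term1 docs: [7, 10, 12, 24, 28, 29]
term2 docs: [5, 19, 20, 25, 26]
Union: [5, 7, 10, 12, 19, 20, 24, 25, 26, 28, 29]
|union| = 11

11


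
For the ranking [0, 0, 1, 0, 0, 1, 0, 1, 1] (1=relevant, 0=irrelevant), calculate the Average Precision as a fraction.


Computing P@k for each relevant position:
Position 1: not relevant
Position 2: not relevant
Position 3: relevant, P@3 = 1/3 = 1/3
Position 4: not relevant
Position 5: not relevant
Position 6: relevant, P@6 = 2/6 = 1/3
Position 7: not relevant
Position 8: relevant, P@8 = 3/8 = 3/8
Position 9: relevant, P@9 = 4/9 = 4/9
Sum of P@k = 1/3 + 1/3 + 3/8 + 4/9 = 107/72
AP = 107/72 / 4 = 107/288

107/288


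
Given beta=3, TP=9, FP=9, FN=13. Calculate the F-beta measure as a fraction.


P = TP/(TP+FP) = 9/18 = 1/2
R = TP/(TP+FN) = 9/22 = 9/22
beta^2 = 3^2 = 9
(1 + beta^2) = 10
Numerator = (1+beta^2)*P*R = 45/22
Denominator = beta^2*P + R = 9/2 + 9/22 = 54/11
F_beta = 5/12

5/12


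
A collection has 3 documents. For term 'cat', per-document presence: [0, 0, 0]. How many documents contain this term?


Checking each document for 'cat':
Doc 1: absent
Doc 2: absent
Doc 3: absent
df = sum of presences = 0 + 0 + 0 = 0

0


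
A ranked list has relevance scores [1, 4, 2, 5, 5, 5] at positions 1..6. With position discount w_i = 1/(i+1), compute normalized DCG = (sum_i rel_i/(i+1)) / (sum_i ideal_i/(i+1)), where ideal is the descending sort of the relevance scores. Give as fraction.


Position discount weights w_i = 1/(i+1) for i=1..6:
Weights = [1/2, 1/3, 1/4, 1/5, 1/6, 1/7]
Actual relevance: [1, 4, 2, 5, 5, 5]
DCG = 1/2 + 4/3 + 2/4 + 5/5 + 5/6 + 5/7 = 205/42
Ideal relevance (sorted desc): [5, 5, 5, 4, 2, 1]
Ideal DCG = 5/2 + 5/3 + 5/4 + 4/5 + 2/6 + 1/7 = 937/140
nDCG = DCG / ideal_DCG = 205/42 / 937/140 = 2050/2811

2050/2811


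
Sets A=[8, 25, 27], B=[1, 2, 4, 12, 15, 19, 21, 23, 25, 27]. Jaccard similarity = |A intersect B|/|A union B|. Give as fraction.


A intersect B = [25, 27]
|A intersect B| = 2
A union B = [1, 2, 4, 8, 12, 15, 19, 21, 23, 25, 27]
|A union B| = 11
Jaccard = 2/11 = 2/11

2/11


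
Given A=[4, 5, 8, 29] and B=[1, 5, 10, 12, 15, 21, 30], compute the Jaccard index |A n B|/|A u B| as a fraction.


A intersect B = [5]
|A intersect B| = 1
A union B = [1, 4, 5, 8, 10, 12, 15, 21, 29, 30]
|A union B| = 10
Jaccard = 1/10 = 1/10

1/10


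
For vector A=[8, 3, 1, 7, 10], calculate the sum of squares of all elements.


|A|^2 = sum of squared components
A[0]^2 = 8^2 = 64
A[1]^2 = 3^2 = 9
A[2]^2 = 1^2 = 1
A[3]^2 = 7^2 = 49
A[4]^2 = 10^2 = 100
Sum = 64 + 9 + 1 + 49 + 100 = 223

223


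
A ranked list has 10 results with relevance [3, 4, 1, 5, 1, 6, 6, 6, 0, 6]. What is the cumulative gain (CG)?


Cumulative Gain = sum of relevance scores
Position 1: rel=3, running sum=3
Position 2: rel=4, running sum=7
Position 3: rel=1, running sum=8
Position 4: rel=5, running sum=13
Position 5: rel=1, running sum=14
Position 6: rel=6, running sum=20
Position 7: rel=6, running sum=26
Position 8: rel=6, running sum=32
Position 9: rel=0, running sum=32
Position 10: rel=6, running sum=38
CG = 38

38


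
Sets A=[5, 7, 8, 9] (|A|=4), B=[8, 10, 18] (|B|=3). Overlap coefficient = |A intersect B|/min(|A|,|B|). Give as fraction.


A intersect B = [8]
|A intersect B| = 1
min(|A|, |B|) = min(4, 3) = 3
Overlap = 1 / 3 = 1/3

1/3


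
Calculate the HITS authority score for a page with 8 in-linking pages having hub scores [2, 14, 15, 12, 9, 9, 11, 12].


Authority = sum of hub scores of in-linkers
In-link 1: hub score = 2
In-link 2: hub score = 14
In-link 3: hub score = 15
In-link 4: hub score = 12
In-link 5: hub score = 9
In-link 6: hub score = 9
In-link 7: hub score = 11
In-link 8: hub score = 12
Authority = 2 + 14 + 15 + 12 + 9 + 9 + 11 + 12 = 84

84


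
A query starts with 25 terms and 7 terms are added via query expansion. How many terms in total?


Original terms: 25
Expansion terms: 7
Total = 25 + 7 = 32

32


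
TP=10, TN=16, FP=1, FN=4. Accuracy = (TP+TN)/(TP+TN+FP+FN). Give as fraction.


Accuracy = (TP + TN) / (TP + TN + FP + FN)
TP + TN = 10 + 16 = 26
Total = 10 + 16 + 1 + 4 = 31
Accuracy = 26 / 31 = 26/31

26/31


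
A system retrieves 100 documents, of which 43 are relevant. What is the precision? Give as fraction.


Precision = relevant_retrieved / total_retrieved
= 43 / 100
= 43 / (43 + 57)
= 43/100

43/100


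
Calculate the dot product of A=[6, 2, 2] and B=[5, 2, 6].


Dot product = sum of element-wise products
A[0]*B[0] = 6*5 = 30
A[1]*B[1] = 2*2 = 4
A[2]*B[2] = 2*6 = 12
Sum = 30 + 4 + 12 = 46

46


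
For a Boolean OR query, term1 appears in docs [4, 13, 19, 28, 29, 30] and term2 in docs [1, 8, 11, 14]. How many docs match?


Boolean OR: find union of posting lists
term1 docs: [4, 13, 19, 28, 29, 30]
term2 docs: [1, 8, 11, 14]
Union: [1, 4, 8, 11, 13, 14, 19, 28, 29, 30]
|union| = 10

10


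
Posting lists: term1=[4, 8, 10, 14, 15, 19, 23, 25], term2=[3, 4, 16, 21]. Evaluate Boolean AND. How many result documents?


Boolean AND: find intersection of posting lists
term1 docs: [4, 8, 10, 14, 15, 19, 23, 25]
term2 docs: [3, 4, 16, 21]
Intersection: [4]
|intersection| = 1

1


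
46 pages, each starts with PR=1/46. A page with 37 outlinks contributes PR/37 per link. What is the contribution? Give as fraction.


Initial PR = 1/46 = 1/46
Outlinks = 37
Contribution per link = PR / outlinks
= 1/46 / 37
= 1/1702

1/1702


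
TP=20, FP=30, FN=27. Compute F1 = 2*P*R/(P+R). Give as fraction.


F1 = 2 * P * R / (P + R)
P = TP/(TP+FP) = 20/50 = 2/5
R = TP/(TP+FN) = 20/47 = 20/47
2 * P * R = 2 * 2/5 * 20/47 = 16/47
P + R = 2/5 + 20/47 = 194/235
F1 = 16/47 / 194/235 = 40/97

40/97


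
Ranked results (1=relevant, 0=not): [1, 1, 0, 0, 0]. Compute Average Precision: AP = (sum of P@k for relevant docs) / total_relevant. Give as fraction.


Computing P@k for each relevant position:
Position 1: relevant, P@1 = 1/1 = 1
Position 2: relevant, P@2 = 2/2 = 1
Position 3: not relevant
Position 4: not relevant
Position 5: not relevant
Sum of P@k = 1 + 1 = 2
AP = 2 / 2 = 1

1


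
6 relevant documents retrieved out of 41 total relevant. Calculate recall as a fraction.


Recall = retrieved_relevant / total_relevant
= 6 / 41
= 6 / (6 + 35)
= 6/41

6/41


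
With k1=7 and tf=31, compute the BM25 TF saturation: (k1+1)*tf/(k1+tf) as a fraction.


BM25 TF component = (k1+1)*tf / (k1+tf)
k1 = 7, tf = 31
Numerator = (7+1)*31 = 248
Denominator = 7 + 31 = 38
= 248/38 = 124/19

124/19


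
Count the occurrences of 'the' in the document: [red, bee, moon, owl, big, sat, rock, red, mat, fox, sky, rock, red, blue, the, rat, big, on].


Document has 18 words
Scanning for 'the':
Found at positions: [14]
Count = 1

1


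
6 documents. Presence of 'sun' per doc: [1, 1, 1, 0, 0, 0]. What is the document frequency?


Checking each document for 'sun':
Doc 1: present
Doc 2: present
Doc 3: present
Doc 4: absent
Doc 5: absent
Doc 6: absent
df = sum of presences = 1 + 1 + 1 + 0 + 0 + 0 = 3

3


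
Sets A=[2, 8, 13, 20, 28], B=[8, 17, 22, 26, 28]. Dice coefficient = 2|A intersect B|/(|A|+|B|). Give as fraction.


A intersect B = [8, 28]
|A intersect B| = 2
|A| = 5, |B| = 5
Dice = 2*2 / (5+5)
= 4 / 10 = 2/5

2/5


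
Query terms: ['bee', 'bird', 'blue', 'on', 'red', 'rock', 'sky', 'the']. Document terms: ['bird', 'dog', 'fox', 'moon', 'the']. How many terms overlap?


Query terms: ['bee', 'bird', 'blue', 'on', 'red', 'rock', 'sky', 'the']
Document terms: ['bird', 'dog', 'fox', 'moon', 'the']
Common terms: ['bird', 'the']
Overlap count = 2

2


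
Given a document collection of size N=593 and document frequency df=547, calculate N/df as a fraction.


IDF ratio = N / df
= 593 / 547
= 593/547

593/547


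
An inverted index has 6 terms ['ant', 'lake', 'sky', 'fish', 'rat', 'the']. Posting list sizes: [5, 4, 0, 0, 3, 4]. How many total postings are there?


Summing posting list sizes:
'ant': 5 postings
'lake': 4 postings
'sky': 0 postings
'fish': 0 postings
'rat': 3 postings
'the': 4 postings
Total = 5 + 4 + 0 + 0 + 3 + 4 = 16

16


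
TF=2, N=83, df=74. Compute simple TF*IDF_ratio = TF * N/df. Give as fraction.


TF * (N/df)
= 2 * (83/74)
= 2 * 83/74
= 83/37

83/37


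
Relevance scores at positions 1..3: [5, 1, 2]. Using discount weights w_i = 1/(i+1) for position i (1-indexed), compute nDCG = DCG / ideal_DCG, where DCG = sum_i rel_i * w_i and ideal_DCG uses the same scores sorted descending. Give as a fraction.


Position discount weights w_i = 1/(i+1) for i=1..3:
Weights = [1/2, 1/3, 1/4]
Actual relevance: [5, 1, 2]
DCG = 5/2 + 1/3 + 2/4 = 10/3
Ideal relevance (sorted desc): [5, 2, 1]
Ideal DCG = 5/2 + 2/3 + 1/4 = 41/12
nDCG = DCG / ideal_DCG = 10/3 / 41/12 = 40/41

40/41


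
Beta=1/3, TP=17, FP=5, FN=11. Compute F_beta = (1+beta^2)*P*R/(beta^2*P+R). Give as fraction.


P = TP/(TP+FP) = 17/22 = 17/22
R = TP/(TP+FN) = 17/28 = 17/28
beta^2 = 1/3^2 = 1/9
(1 + beta^2) = 10/9
Numerator = (1+beta^2)*P*R = 1445/2772
Denominator = beta^2*P + R = 17/198 + 17/28 = 1921/2772
F_beta = 85/113

85/113


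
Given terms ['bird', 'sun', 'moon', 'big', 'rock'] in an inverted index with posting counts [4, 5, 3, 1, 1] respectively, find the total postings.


Summing posting list sizes:
'bird': 4 postings
'sun': 5 postings
'moon': 3 postings
'big': 1 postings
'rock': 1 postings
Total = 4 + 5 + 3 + 1 + 1 = 14

14


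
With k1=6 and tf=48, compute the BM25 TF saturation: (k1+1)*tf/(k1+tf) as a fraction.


BM25 TF component = (k1+1)*tf / (k1+tf)
k1 = 6, tf = 48
Numerator = (6+1)*48 = 336
Denominator = 6 + 48 = 54
= 336/54 = 56/9

56/9


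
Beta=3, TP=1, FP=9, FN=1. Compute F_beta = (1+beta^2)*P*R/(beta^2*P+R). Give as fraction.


P = TP/(TP+FP) = 1/10 = 1/10
R = TP/(TP+FN) = 1/2 = 1/2
beta^2 = 3^2 = 9
(1 + beta^2) = 10
Numerator = (1+beta^2)*P*R = 1/2
Denominator = beta^2*P + R = 9/10 + 1/2 = 7/5
F_beta = 5/14

5/14


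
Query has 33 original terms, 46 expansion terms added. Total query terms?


Original terms: 33
Expansion terms: 46
Total = 33 + 46 = 79

79


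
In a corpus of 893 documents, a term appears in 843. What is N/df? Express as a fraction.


IDF ratio = N / df
= 893 / 843
= 893/843

893/843


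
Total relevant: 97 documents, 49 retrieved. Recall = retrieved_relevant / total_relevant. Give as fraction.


Recall = retrieved_relevant / total_relevant
= 49 / 97
= 49 / (49 + 48)
= 49/97

49/97


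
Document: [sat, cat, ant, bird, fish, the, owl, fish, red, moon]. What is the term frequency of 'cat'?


Document has 10 words
Scanning for 'cat':
Found at positions: [1]
Count = 1

1


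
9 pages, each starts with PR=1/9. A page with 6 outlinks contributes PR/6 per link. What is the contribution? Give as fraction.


Initial PR = 1/9 = 1/9
Outlinks = 6
Contribution per link = PR / outlinks
= 1/9 / 6
= 1/54

1/54


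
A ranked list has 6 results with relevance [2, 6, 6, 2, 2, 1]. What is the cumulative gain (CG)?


Cumulative Gain = sum of relevance scores
Position 1: rel=2, running sum=2
Position 2: rel=6, running sum=8
Position 3: rel=6, running sum=14
Position 4: rel=2, running sum=16
Position 5: rel=2, running sum=18
Position 6: rel=1, running sum=19
CG = 19

19


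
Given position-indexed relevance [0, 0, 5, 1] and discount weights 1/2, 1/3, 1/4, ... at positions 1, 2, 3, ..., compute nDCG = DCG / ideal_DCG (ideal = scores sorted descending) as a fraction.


Position discount weights w_i = 1/(i+1) for i=1..4:
Weights = [1/2, 1/3, 1/4, 1/5]
Actual relevance: [0, 0, 5, 1]
DCG = 0/2 + 0/3 + 5/4 + 1/5 = 29/20
Ideal relevance (sorted desc): [5, 1, 0, 0]
Ideal DCG = 5/2 + 1/3 + 0/4 + 0/5 = 17/6
nDCG = DCG / ideal_DCG = 29/20 / 17/6 = 87/170

87/170


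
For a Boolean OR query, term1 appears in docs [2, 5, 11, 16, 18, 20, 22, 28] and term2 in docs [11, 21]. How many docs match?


Boolean OR: find union of posting lists
term1 docs: [2, 5, 11, 16, 18, 20, 22, 28]
term2 docs: [11, 21]
Union: [2, 5, 11, 16, 18, 20, 21, 22, 28]
|union| = 9

9


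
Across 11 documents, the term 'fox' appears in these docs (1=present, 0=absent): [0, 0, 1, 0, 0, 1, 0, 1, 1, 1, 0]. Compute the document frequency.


Checking each document for 'fox':
Doc 1: absent
Doc 2: absent
Doc 3: present
Doc 4: absent
Doc 5: absent
Doc 6: present
Doc 7: absent
Doc 8: present
Doc 9: present
Doc 10: present
Doc 11: absent
df = sum of presences = 0 + 0 + 1 + 0 + 0 + 1 + 0 + 1 + 1 + 1 + 0 = 5

5


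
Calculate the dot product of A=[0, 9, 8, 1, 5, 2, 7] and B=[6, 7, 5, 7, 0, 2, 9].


Dot product = sum of element-wise products
A[0]*B[0] = 0*6 = 0
A[1]*B[1] = 9*7 = 63
A[2]*B[2] = 8*5 = 40
A[3]*B[3] = 1*7 = 7
A[4]*B[4] = 5*0 = 0
A[5]*B[5] = 2*2 = 4
A[6]*B[6] = 7*9 = 63
Sum = 0 + 63 + 40 + 7 + 0 + 4 + 63 = 177

177


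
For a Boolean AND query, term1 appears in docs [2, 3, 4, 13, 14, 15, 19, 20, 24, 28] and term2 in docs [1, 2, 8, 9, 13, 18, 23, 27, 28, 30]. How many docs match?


Boolean AND: find intersection of posting lists
term1 docs: [2, 3, 4, 13, 14, 15, 19, 20, 24, 28]
term2 docs: [1, 2, 8, 9, 13, 18, 23, 27, 28, 30]
Intersection: [2, 13, 28]
|intersection| = 3

3


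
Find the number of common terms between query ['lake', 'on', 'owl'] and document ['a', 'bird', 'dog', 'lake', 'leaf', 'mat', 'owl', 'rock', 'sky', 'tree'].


Query terms: ['lake', 'on', 'owl']
Document terms: ['a', 'bird', 'dog', 'lake', 'leaf', 'mat', 'owl', 'rock', 'sky', 'tree']
Common terms: ['lake', 'owl']
Overlap count = 2

2


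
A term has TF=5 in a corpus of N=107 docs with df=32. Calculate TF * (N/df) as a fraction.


TF * (N/df)
= 5 * (107/32)
= 5 * 107/32
= 535/32

535/32


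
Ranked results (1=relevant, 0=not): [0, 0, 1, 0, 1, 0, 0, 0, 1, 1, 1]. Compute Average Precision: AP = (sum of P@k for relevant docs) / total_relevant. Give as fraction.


Computing P@k for each relevant position:
Position 1: not relevant
Position 2: not relevant
Position 3: relevant, P@3 = 1/3 = 1/3
Position 4: not relevant
Position 5: relevant, P@5 = 2/5 = 2/5
Position 6: not relevant
Position 7: not relevant
Position 8: not relevant
Position 9: relevant, P@9 = 3/9 = 1/3
Position 10: relevant, P@10 = 4/10 = 2/5
Position 11: relevant, P@11 = 5/11 = 5/11
Sum of P@k = 1/3 + 2/5 + 1/3 + 2/5 + 5/11 = 317/165
AP = 317/165 / 5 = 317/825

317/825


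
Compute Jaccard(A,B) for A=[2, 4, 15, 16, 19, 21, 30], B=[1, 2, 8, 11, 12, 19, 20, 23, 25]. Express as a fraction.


A intersect B = [2, 19]
|A intersect B| = 2
A union B = [1, 2, 4, 8, 11, 12, 15, 16, 19, 20, 21, 23, 25, 30]
|A union B| = 14
Jaccard = 2/14 = 1/7

1/7


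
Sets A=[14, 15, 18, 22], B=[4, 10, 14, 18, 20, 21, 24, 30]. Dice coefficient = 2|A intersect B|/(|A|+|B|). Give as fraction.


A intersect B = [14, 18]
|A intersect B| = 2
|A| = 4, |B| = 8
Dice = 2*2 / (4+8)
= 4 / 12 = 1/3

1/3


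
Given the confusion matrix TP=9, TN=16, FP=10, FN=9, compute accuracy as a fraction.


Accuracy = (TP + TN) / (TP + TN + FP + FN)
TP + TN = 9 + 16 = 25
Total = 9 + 16 + 10 + 9 = 44
Accuracy = 25 / 44 = 25/44

25/44


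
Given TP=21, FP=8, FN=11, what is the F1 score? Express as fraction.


F1 = 2 * P * R / (P + R)
P = TP/(TP+FP) = 21/29 = 21/29
R = TP/(TP+FN) = 21/32 = 21/32
2 * P * R = 2 * 21/29 * 21/32 = 441/464
P + R = 21/29 + 21/32 = 1281/928
F1 = 441/464 / 1281/928 = 42/61

42/61


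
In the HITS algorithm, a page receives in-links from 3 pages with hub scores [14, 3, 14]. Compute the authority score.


Authority = sum of hub scores of in-linkers
In-link 1: hub score = 14
In-link 2: hub score = 3
In-link 3: hub score = 14
Authority = 14 + 3 + 14 = 31

31


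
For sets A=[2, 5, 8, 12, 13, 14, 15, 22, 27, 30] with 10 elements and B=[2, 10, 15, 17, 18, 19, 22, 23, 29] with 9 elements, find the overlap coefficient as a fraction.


A intersect B = [2, 15, 22]
|A intersect B| = 3
min(|A|, |B|) = min(10, 9) = 9
Overlap = 3 / 9 = 1/3

1/3


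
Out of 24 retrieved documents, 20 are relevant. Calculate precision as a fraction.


Precision = relevant_retrieved / total_retrieved
= 20 / 24
= 20 / (20 + 4)
= 5/6

5/6


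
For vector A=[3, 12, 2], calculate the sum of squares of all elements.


|A|^2 = sum of squared components
A[0]^2 = 3^2 = 9
A[1]^2 = 12^2 = 144
A[2]^2 = 2^2 = 4
Sum = 9 + 144 + 4 = 157

157


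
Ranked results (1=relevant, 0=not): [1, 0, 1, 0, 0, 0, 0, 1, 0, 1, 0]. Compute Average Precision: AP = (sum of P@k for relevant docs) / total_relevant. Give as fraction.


Computing P@k for each relevant position:
Position 1: relevant, P@1 = 1/1 = 1
Position 2: not relevant
Position 3: relevant, P@3 = 2/3 = 2/3
Position 4: not relevant
Position 5: not relevant
Position 6: not relevant
Position 7: not relevant
Position 8: relevant, P@8 = 3/8 = 3/8
Position 9: not relevant
Position 10: relevant, P@10 = 4/10 = 2/5
Position 11: not relevant
Sum of P@k = 1 + 2/3 + 3/8 + 2/5 = 293/120
AP = 293/120 / 4 = 293/480

293/480


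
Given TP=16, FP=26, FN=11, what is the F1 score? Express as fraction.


F1 = 2 * P * R / (P + R)
P = TP/(TP+FP) = 16/42 = 8/21
R = TP/(TP+FN) = 16/27 = 16/27
2 * P * R = 2 * 8/21 * 16/27 = 256/567
P + R = 8/21 + 16/27 = 184/189
F1 = 256/567 / 184/189 = 32/69

32/69


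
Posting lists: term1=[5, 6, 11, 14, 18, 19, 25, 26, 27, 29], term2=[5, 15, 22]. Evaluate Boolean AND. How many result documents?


Boolean AND: find intersection of posting lists
term1 docs: [5, 6, 11, 14, 18, 19, 25, 26, 27, 29]
term2 docs: [5, 15, 22]
Intersection: [5]
|intersection| = 1

1


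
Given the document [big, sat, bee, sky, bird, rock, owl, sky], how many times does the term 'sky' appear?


Document has 8 words
Scanning for 'sky':
Found at positions: [3, 7]
Count = 2

2


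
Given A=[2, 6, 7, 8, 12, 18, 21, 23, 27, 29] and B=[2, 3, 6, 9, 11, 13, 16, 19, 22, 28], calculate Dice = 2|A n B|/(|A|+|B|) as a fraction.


A intersect B = [2, 6]
|A intersect B| = 2
|A| = 10, |B| = 10
Dice = 2*2 / (10+10)
= 4 / 20 = 1/5

1/5


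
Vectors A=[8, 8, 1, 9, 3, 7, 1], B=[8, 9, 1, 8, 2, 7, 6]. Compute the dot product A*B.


Dot product = sum of element-wise products
A[0]*B[0] = 8*8 = 64
A[1]*B[1] = 8*9 = 72
A[2]*B[2] = 1*1 = 1
A[3]*B[3] = 9*8 = 72
A[4]*B[4] = 3*2 = 6
A[5]*B[5] = 7*7 = 49
A[6]*B[6] = 1*6 = 6
Sum = 64 + 72 + 1 + 72 + 6 + 49 + 6 = 270

270


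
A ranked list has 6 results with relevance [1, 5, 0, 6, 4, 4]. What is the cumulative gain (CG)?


Cumulative Gain = sum of relevance scores
Position 1: rel=1, running sum=1
Position 2: rel=5, running sum=6
Position 3: rel=0, running sum=6
Position 4: rel=6, running sum=12
Position 5: rel=4, running sum=16
Position 6: rel=4, running sum=20
CG = 20

20
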